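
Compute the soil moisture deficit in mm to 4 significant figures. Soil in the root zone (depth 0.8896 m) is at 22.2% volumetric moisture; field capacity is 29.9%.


Approach: apply the soil moisture deficit relation, SMD = (FC - theta)/100 * depth * 1000.
SMD = (29.9 - 22.2)/100 * 0.8896 * 1000 = 68.50 mm
Therefore the soil moisture deficit = 68.50 mm.


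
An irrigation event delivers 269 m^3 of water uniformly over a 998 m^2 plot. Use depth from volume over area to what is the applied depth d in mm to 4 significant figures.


Approach: apply depth from volume over area, d = (V/A)*1000.
d = (269 / 998) * 1000 = 269.5 mm
Therefore the applied depth d = 269.5 mm.


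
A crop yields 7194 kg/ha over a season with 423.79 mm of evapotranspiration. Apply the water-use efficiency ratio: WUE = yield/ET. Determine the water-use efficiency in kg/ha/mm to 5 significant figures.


WUE = 7194 / 423.79 = 16.975 kg/ha/mm
Therefore the water-use efficiency = 16.975 kg/ha/mm.


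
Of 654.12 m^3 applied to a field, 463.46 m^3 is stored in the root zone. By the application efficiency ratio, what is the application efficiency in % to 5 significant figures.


Approach: apply the application efficiency ratio, Ea = (stored/applied)*100.
Ea = (463.46/654.12)*100 = 70.852 %
Therefore the application efficiency = 70.852 %.


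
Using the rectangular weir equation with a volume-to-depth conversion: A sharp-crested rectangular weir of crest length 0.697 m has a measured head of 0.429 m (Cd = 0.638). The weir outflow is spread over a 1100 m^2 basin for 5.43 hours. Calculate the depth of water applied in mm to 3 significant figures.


Approach: apply the rectangular weir equation with a volume-to-depth conversion, Q = (2/3)*Cd*L*sqrt(2g)*H^1.5; d = Q*t/A * 1000.
Step 1 — weir discharge:
  Q = (2/3)*0.638*0.697*sqrt(2*9.81)*0.429^1.5 = 0.36898 m^3/s
Step 2 — volume: V = 0.36898 * 5.43*3600 = 7212.7 m^3
Step 3 — depth: d = V/A * 1000 = 7212.7/1100 * 1000 = 6560 mm
Therefore the depth of water applied = 6560 mm.


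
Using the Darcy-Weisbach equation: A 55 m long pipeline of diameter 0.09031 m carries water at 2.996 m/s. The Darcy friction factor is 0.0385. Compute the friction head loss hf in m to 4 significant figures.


Approach: apply the Darcy-Weisbach equation, hf = f*(L/D)*(v^2/(2g)).
hf = 0.0385 * (55/0.09031) * (2.996^2 / (2*9.81))
hf = 10.73 m
Therefore the friction head loss hf = 10.73 m.


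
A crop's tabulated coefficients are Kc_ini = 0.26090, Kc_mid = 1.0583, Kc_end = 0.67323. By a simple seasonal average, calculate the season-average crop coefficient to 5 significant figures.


Approach: apply a simple seasonal average, Kc_avg = (Kc_ini + Kc_mid + Kc_end)/3.
Kc_avg = (0.26090 + 1.0583 + 0.67323)/3 = 0.66414
Therefore the season-average crop coefficient = 0.66414.


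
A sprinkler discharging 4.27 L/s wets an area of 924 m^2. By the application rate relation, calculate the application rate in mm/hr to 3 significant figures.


Approach: apply the application rate relation, rate = (Q/A)*3600.
rate = (4.27 / 924) * 3600 = 16.6 mm/hr
Therefore the application rate = 16.6 mm/hr.


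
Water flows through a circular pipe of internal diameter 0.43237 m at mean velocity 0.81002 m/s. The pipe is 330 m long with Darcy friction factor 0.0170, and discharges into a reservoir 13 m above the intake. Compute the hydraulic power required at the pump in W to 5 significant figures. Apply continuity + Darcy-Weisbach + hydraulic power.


Approach: apply continuity + Darcy-Weisbach + hydraulic power, Q = A*v; hf = f*(L/D)*(v^2/(2g)); H = static + hf; P = rho*g*Q*H.
Step 1 — flow rate (continuity, Q = A*v):
  A = pi*(0.43237/2)^2 = 0.1468253 m^2
  Q = 0.1468253 * 0.81002 = 0.1189315 m^3/s
Step 2 — friction head loss (Darcy-Weisbach):
  hf = 0.0170 * (330/0.43237) * (0.81002^2 / (2*9.81))
  hf = 0.4339101 m
Step 3 — total head: H = 13 + 0.4339101 = 13.43391 m
Step 4 — hydraulic power (P = rho*g*Q*H):
  P = 1000 * 9.81 * 0.1189315 * 13.43391 = 15674 W
Therefore the hydraulic power required at the pump = 15674 W.


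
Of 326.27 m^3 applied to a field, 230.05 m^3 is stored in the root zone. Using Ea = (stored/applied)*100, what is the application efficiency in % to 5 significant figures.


Ea = (230.05/326.27)*100 = 70.509 %
Therefore the application efficiency = 70.509 %.


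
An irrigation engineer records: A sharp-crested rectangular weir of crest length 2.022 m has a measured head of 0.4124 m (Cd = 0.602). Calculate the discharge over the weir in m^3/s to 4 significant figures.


Approach: apply the rectangular weir equation, Q = (2/3)*Cd*L*sqrt(2g)*H^1.5.
Q = (2/3)*0.602*2.022*sqrt(2*9.81)*0.4124^1.5 = 0.9519 m^3/s
Therefore the discharge over the weir = 0.9519 m^3/s.


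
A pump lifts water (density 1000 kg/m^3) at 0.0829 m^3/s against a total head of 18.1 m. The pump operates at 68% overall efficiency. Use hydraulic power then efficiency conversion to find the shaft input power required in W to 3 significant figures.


Approach: apply hydraulic power then efficiency conversion, P = rho*g*Q*H; P_in = P/eta.
Step 1 — hydraulic power (P = rho*g*Q*H):
  P = 1000 * 9.81 * 0.0829 * 18.1 = 14720 W
Step 2 — input power: P_in = P/eta = 14720 / 0.68 = 21600 W
Therefore the shaft input power required = 21600 W.


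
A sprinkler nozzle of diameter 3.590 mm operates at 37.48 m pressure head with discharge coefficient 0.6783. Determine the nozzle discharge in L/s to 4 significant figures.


Approach: apply the orifice equation, Q = Cd*A*sqrt(2*g*h), A = pi*(d/2)^2.
A = pi*(3.590e-3/2)^2 = 1.01223e-05 m^2
Q = 0.6783 * 1.01223e-05 * sqrt(2*9.81*37.48) * 1000 = 0.1862 L/s
Therefore the nozzle discharge = 0.1862 L/s.


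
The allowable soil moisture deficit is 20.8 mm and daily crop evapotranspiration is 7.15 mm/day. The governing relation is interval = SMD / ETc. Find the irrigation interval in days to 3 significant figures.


interval = 20.8 / 7.15 = 2.91 days
Therefore the irrigation interval = 2.91 days.


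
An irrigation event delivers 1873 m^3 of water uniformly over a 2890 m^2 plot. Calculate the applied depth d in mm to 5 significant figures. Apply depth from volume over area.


Approach: apply depth from volume over area, d = (V/A)*1000.
d = (1873 / 2890) * 1000 = 648.10 mm
Therefore the applied depth d = 648.10 mm.


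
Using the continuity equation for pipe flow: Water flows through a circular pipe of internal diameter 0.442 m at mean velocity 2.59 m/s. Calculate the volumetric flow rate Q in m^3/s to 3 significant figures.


Approach: apply the continuity equation for pipe flow, Q = A * v with A = pi*(D/2)^2.
A = pi*(0.442/2)^2 = 0.15344 m^2
Q = 0.15344 * 2.59 = 0.397 m^3/s
Therefore the volumetric flow rate Q = 0.397 m^3/s.


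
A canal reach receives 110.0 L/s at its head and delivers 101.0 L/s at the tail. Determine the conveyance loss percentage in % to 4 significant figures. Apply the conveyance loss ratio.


Approach: apply the conveyance loss ratio, loss% = ((Q_head - Q_tail)/Q_head)*100.
loss = ((110.0 - 101.0)/110.0)*100 = 8.182 %
Therefore the conveyance loss percentage = 8.182 %.


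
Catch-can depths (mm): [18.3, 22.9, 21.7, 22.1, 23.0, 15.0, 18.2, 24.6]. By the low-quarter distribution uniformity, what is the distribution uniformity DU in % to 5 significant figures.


Approach: apply the low-quarter distribution uniformity, DU = (mean of lowest quarter of readings / overall mean)*100.
sorted lowest 2 of 8: [15.0, 18.2] -> mean = 16.60000 mm
overall mean = 20.72500 mm
DU = (16.60000/20.72500)*100 = 80.097 %
Therefore the distribution uniformity DU = 80.097 %.


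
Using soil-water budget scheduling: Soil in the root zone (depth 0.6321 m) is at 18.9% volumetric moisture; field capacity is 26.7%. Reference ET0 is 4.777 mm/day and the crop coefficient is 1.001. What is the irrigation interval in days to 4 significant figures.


Approach: apply soil-water budget scheduling, SMD = (FC-theta)/100*depth*1000; ETc = ET0*Kc; interval = SMD/ETc.
Step 1 — soil moisture deficit:
  SMD = (26.7 - 18.9)/100 * 0.6321 * 1000 = 49.3038 mm
Step 2 — daily crop ET (ETc = ET0*Kc):
  ETc = 4.777 * 1.001 = 4.78178 mm/day
Step 3 — irrigation interval (SMD/ETc):
  interval = 49.3038 / 4.78178 = 10.31 days
Therefore the irrigation interval = 10.31 days.


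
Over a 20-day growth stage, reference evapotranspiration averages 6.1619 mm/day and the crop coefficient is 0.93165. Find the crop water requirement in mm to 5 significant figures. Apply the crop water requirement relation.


Approach: apply the crop water requirement relation, CWR = ET0 * Kc * days.
CWR = 6.1619 * 0.93165 * 20 = 114.81 mm
Therefore the crop water requirement = 114.81 mm.


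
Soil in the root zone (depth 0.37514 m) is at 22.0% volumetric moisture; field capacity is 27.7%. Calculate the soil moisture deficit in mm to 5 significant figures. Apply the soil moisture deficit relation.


Approach: apply the soil moisture deficit relation, SMD = (FC - theta)/100 * depth * 1000.
SMD = (27.7 - 22.0)/100 * 0.37514 * 1000 = 21.383 mm
Therefore the soil moisture deficit = 21.383 mm.


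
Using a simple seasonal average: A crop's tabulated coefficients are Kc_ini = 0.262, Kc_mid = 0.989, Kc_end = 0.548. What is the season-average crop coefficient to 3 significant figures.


Approach: apply a simple seasonal average, Kc_avg = (Kc_ini + Kc_mid + Kc_end)/3.
Kc_avg = (0.262 + 0.989 + 0.548)/3 = 0.600
Therefore the season-average crop coefficient = 0.600.


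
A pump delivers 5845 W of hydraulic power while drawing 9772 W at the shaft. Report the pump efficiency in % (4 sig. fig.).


Approach: apply the efficiency ratio, eta = (P_out/P_in)*100.
eta = (5845 / 9772) * 100 = 59.81 %
Therefore the pump efficiency = 59.81 %.


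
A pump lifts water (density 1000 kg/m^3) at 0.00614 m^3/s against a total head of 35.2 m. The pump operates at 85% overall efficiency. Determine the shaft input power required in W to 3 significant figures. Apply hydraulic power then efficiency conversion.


Approach: apply hydraulic power then efficiency conversion, P = rho*g*Q*H; P_in = P/eta.
Step 1 — hydraulic power (P = rho*g*Q*H):
  P = 1000 * 9.81 * 0.00614 * 35.2 = 2120.2 W
Step 2 — input power: P_in = P/eta = 2120.2 / 0.85 = 2490 W
Therefore the shaft input power required = 2490 W.


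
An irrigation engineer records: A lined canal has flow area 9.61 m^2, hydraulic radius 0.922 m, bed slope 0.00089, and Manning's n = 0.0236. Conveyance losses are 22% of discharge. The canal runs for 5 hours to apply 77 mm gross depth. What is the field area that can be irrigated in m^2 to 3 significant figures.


Approach: apply Manning's equation with a conveyance and depth budget, Q = (1/n)*A*R^(2/3)*S^(1/2); Q_field = Q*(1-loss); Area = Q_field*t/(d/1000).
Step 1 — canal discharge (Manning's equation):
  Q = (1/0.0236) * 9.61 * 0.922^(2/3) * 0.00089^(1/2) = 11.508 m^3/s
Step 2 — delivered flow: Q_field = 11.508*(1 - 22/100) = 8.9761 m^3/s
Step 3 — volume delivered: V = 8.9761 * 5*3600 = 161570 m^3
Step 4 — area served: A = V / (depth/1000) = 161570 / 0.077 = 2100000 m^2
Therefore the field area that can be irrigated = 2100000 m^2.


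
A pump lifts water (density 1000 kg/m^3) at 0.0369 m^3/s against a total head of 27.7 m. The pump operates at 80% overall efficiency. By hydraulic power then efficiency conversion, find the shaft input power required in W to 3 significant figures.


Approach: apply hydraulic power then efficiency conversion, P = rho*g*Q*H; P_in = P/eta.
Step 1 — hydraulic power (P = rho*g*Q*H):
  P = 1000 * 9.81 * 0.0369 * 27.7 = 10027 W
Step 2 — input power: P_in = P/eta = 10027 / 0.8 = 12500 W
Therefore the shaft input power required = 12500 W.


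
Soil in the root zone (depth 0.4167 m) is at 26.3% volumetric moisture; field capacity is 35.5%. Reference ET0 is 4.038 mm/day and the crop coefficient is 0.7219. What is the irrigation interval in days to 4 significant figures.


Approach: apply soil-water budget scheduling, SMD = (FC-theta)/100*depth*1000; ETc = ET0*Kc; interval = SMD/ETc.
Step 1 — soil moisture deficit:
  SMD = (35.5 - 26.3)/100 * 0.4167 * 1000 = 38.3364 mm
Step 2 — daily crop ET (ETc = ET0*Kc):
  ETc = 4.038 * 0.7219 = 2.91503 mm/day
Step 3 — irrigation interval (SMD/ETc):
  interval = 38.3364 / 2.91503 = 13.15 days
Therefore the irrigation interval = 13.15 days.


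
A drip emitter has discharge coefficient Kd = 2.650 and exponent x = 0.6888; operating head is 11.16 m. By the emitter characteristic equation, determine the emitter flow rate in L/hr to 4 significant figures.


Approach: apply the emitter characteristic equation, q = Kd * h^x.
q = 2.650 * 11.16^0.6888 = 13.96 L/hr
Therefore the emitter flow rate = 13.96 L/hr.


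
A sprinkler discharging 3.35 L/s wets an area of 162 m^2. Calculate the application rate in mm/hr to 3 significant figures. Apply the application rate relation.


Approach: apply the application rate relation, rate = (Q/A)*3600.
rate = (3.35 / 162) * 3600 = 74.4 mm/hr
Therefore the application rate = 74.4 mm/hr.


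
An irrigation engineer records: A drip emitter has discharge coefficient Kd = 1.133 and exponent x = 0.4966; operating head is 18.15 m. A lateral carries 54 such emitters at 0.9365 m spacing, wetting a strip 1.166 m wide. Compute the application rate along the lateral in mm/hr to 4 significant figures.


Approach: apply the emitter equation with a lateral mass balance, q = Kd*h^x; Q = n*q; rate = Q/(n*spacing*width).
Step 1 — single emitter flow (q = Kd*h^x):
  q = 1.133 * 18.15^0.4966 = 4.77956 L/hr
Step 2 — total lateral flow: Q = 54 * 4.77956 = 258.096 L/hr
Step 3 — wetted area: A = 54 * 0.9365 * 1.166 = 58.9658 m^2
Step 4 — application rate: Q/A = 258.096/58.9658 = 4.377 mm/hr
Therefore the application rate along the lateral = 4.377 mm/hr.


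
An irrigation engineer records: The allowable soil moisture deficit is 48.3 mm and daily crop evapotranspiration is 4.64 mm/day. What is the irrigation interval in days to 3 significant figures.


Approach: apply the irrigation interval relation, interval = SMD / ETc.
interval = 48.3 / 4.64 = 10.4 days
Therefore the irrigation interval = 10.4 days.


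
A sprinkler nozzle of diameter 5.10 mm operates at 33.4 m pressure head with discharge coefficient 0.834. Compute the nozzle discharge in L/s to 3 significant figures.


Approach: apply the orifice equation, Q = Cd*A*sqrt(2*g*h), A = pi*(d/2)^2.
A = pi*(5.10e-3/2)^2 = 2.0428e-05 m^2
Q = 0.834 * 2.0428e-05 * sqrt(2*9.81*33.4) * 1000 = 0.436 L/s
Therefore the nozzle discharge = 0.436 L/s.


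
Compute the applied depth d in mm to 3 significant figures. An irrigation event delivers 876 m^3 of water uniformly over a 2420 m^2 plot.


Approach: apply depth from volume over area, d = (V/A)*1000.
d = (876 / 2420) * 1000 = 362 mm
Therefore the applied depth d = 362 mm.


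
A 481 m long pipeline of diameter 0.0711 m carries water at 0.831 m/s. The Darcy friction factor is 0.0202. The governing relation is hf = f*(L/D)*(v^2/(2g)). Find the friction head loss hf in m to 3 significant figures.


hf = 0.0202 * (481/0.0711) * (0.831^2 / (2*9.81))
hf = 4.81 m
Therefore the friction head loss hf = 4.81 m.


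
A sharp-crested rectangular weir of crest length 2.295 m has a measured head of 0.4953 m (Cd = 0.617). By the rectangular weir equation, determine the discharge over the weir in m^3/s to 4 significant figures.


Approach: apply the rectangular weir equation, Q = (2/3)*Cd*L*sqrt(2g)*H^1.5.
Q = (2/3)*0.617*2.295*sqrt(2*9.81)*0.4953^1.5 = 1.458 m^3/s
Therefore the discharge over the weir = 1.458 m^3/s.


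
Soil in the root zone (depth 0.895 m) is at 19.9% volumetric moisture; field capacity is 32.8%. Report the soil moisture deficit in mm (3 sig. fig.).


Approach: apply the soil moisture deficit relation, SMD = (FC - theta)/100 * depth * 1000.
SMD = (32.8 - 19.9)/100 * 0.895 * 1000 = 115 mm
Therefore the soil moisture deficit = 115 mm.


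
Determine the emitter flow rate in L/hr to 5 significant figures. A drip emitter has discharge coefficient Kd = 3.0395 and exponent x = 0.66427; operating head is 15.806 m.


Approach: apply the emitter characteristic equation, q = Kd * h^x.
q = 3.0395 * 15.806^0.66427 = 19.017 L/hr
Therefore the emitter flow rate = 19.017 L/hr.


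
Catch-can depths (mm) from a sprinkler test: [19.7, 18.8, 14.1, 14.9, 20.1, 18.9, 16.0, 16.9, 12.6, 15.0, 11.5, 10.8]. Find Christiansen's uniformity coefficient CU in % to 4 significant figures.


Approach: apply Christiansen's uniformity coefficient, CU = (1 - mean_abs_deviation/mean)*100.
mean = 15.7750 mm
mean |d_i - mean| = 2.62500 mm
CU = (1 - 2.62500/15.7750)*100 = 83.36 %
Therefore Christiansen's uniformity coefficient CU = 83.36 %.


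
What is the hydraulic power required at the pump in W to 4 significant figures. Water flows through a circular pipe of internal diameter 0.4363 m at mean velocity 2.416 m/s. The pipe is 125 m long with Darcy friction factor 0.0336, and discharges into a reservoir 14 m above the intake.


Approach: apply continuity + Darcy-Weisbach + hydraulic power, Q = A*v; hf = f*(L/D)*(v^2/(2g)); H = static + hf; P = rho*g*Q*H.
Step 1 — flow rate (continuity, Q = A*v):
  A = pi*(0.4363/2)^2 = 0.149507 m^2
  Q = 0.149507 * 2.416 = 0.361208 m^3/s
Step 2 — friction head loss (Darcy-Weisbach):
  hf = 0.0336 * (125/0.4363) * (2.416^2 / (2*9.81))
  hf = 2.86391 m
Step 3 — total head: H = 14 + 2.86391 = 16.8639 m
Step 4 — hydraulic power (P = rho*g*Q*H):
  P = 1000 * 9.81 * 0.361208 * 16.8639 = 59760 W
Therefore the hydraulic power required at the pump = 59760 W.


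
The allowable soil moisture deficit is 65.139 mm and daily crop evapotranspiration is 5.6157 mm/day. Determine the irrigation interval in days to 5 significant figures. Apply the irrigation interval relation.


Approach: apply the irrigation interval relation, interval = SMD / ETc.
interval = 65.139 / 5.6157 = 11.599 days
Therefore the irrigation interval = 11.599 days.


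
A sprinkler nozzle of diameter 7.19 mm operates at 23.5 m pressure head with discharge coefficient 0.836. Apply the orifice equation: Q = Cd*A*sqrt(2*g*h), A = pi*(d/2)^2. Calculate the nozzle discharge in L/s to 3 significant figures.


A = pi*(7.19e-3/2)^2 = 4.0602e-05 m^2
Q = 0.836 * 4.0602e-05 * sqrt(2*9.81*23.5) * 1000 = 0.729 L/s
Therefore the nozzle discharge = 0.729 L/s.


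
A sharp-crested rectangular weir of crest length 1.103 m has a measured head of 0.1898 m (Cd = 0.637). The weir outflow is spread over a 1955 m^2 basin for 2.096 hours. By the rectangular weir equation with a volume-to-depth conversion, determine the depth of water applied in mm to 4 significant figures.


Approach: apply the rectangular weir equation with a volume-to-depth conversion, Q = (2/3)*Cd*L*sqrt(2g)*H^1.5; d = Q*t/A * 1000.
Step 1 — weir discharge:
  Q = (2/3)*0.637*1.103*sqrt(2*9.81)*0.1898^1.5 = 0.171561 m^3/s
Step 2 — volume: V = 0.171561 * 2.096*3600 = 1294.53 m^3
Step 3 — depth: d = V/A * 1000 = 1294.53/1955 * 1000 = 662.2 mm
Therefore the depth of water applied = 662.2 mm.


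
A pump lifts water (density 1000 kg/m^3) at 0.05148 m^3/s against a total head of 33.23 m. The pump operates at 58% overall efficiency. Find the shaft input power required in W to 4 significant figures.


Approach: apply hydraulic power then efficiency conversion, P = rho*g*Q*H; P_in = P/eta.
Step 1 — hydraulic power (P = rho*g*Q*H):
  P = 1000 * 9.81 * 0.05148 * 33.23 = 16781.8 W
Step 2 — input power: P_in = P/eta = 16781.8 / 0.58 = 28930 W
Therefore the shaft input power required = 28930 W.


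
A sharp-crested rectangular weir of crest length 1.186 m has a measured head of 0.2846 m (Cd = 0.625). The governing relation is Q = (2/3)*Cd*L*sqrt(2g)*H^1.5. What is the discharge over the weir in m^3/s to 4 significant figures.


Q = (2/3)*0.625*1.186*sqrt(2*9.81)*0.2846^1.5 = 0.3323 m^3/s
Therefore the discharge over the weir = 0.3323 m^3/s.


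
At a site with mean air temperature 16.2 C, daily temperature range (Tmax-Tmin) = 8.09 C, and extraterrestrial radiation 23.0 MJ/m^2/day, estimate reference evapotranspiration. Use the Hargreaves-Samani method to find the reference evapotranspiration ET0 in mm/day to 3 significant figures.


Approach: apply the Hargreaves-Samani method, ET0 = 0.0023*(Tmean+17.8)*sqrt(Tmax-Tmin)*0.408*Ra.
ET0 = 0.0023*(16.2+17.8)*sqrt(8.09)*0.408*23.0 = 2.09 mm/day
Therefore the reference evapotranspiration ET0 = 2.09 mm/day.


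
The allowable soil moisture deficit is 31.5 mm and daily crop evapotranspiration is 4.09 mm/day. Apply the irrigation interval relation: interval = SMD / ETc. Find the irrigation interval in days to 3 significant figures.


interval = 31.5 / 4.09 = 7.70 days
Therefore the irrigation interval = 7.70 days.


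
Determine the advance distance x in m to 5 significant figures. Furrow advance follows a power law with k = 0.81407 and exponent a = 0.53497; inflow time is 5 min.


Approach: apply the power-law advance function, x = k*t^a.
x = 0.81407 * 5^0.53497 = 1.9257 m
Therefore the advance distance x = 1.9257 m.


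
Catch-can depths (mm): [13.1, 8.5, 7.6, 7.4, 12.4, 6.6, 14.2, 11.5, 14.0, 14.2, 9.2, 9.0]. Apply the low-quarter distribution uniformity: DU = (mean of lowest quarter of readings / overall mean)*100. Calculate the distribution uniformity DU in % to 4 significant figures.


sorted lowest 3 of 12: [6.6, 7.4, 7.6] -> mean = 7.20000 mm
overall mean = 10.6417 mm
DU = (7.20000/10.6417)*100 = 67.66 %
Therefore the distribution uniformity DU = 67.66 %.


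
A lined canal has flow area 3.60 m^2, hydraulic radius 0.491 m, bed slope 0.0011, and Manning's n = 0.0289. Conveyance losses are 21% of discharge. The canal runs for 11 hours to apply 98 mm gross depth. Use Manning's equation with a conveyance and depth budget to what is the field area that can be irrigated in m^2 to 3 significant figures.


Approach: apply Manning's equation with a conveyance and depth budget, Q = (1/n)*A*R^(2/3)*S^(1/2); Q_field = Q*(1-loss); Area = Q_field*t/(d/1000).
Step 1 — canal discharge (Manning's equation):
  Q = (1/0.0289) * 3.60 * 0.491^(2/3) * 0.0011^(1/2) = 2.5713 m^3/s
Step 2 — delivered flow: Q_field = 2.5713*(1 - 21/100) = 2.0313 m^3/s
Step 3 — volume delivered: V = 2.0313 * 11*3600 = 80441 m^3
Step 4 — area served: A = V / (depth/1000) = 80441 / 0.098 = 821000 m^2
Therefore the field area that can be irrigated = 821000 m^2.


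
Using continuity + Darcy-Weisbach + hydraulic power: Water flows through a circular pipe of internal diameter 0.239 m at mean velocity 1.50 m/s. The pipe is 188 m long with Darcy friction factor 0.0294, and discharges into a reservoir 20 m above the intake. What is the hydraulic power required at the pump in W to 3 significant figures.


Approach: apply continuity + Darcy-Weisbach + hydraulic power, Q = A*v; hf = f*(L/D)*(v^2/(2g)); H = static + hf; P = rho*g*Q*H.
Step 1 — flow rate (continuity, Q = A*v):
  A = pi*(0.239/2)^2 = 0.044863 m^2
  Q = 0.044863 * 1.50 = 0.067294 m^3/s
Step 2 — friction head loss (Darcy-Weisbach):
  hf = 0.0294 * (188/0.239) * (1.50^2 / (2*9.81))
  hf = 2.6521 m
Step 3 — total head: H = 20 + 2.6521 = 22.652 m
Step 4 — hydraulic power (P = rho*g*Q*H):
  P = 1000 * 9.81 * 0.067294 * 22.652 = 15000 W
Therefore the hydraulic power required at the pump = 15000 W.


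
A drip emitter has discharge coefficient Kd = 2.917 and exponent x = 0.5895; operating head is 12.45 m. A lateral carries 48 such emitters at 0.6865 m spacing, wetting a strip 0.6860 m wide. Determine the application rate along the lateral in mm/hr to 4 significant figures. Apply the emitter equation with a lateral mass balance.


Approach: apply the emitter equation with a lateral mass balance, q = Kd*h^x; Q = n*q; rate = Q/(n*spacing*width).
Step 1 — single emitter flow (q = Kd*h^x):
  q = 2.917 * 12.45^0.5895 = 12.8985 L/hr
Step 2 — total lateral flow: Q = 48 * 12.8985 = 619.127 L/hr
Step 3 — wetted area: A = 48 * 0.6865 * 0.6860 = 22.6051 m^2
Step 4 — application rate: Q/A = 619.127/22.6051 = 27.39 mm/hr
Therefore the application rate along the lateral = 27.39 mm/hr.


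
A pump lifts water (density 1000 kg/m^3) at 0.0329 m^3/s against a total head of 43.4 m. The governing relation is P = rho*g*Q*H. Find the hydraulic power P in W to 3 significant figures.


P = 1000 * 9.81 * 0.0329 * 43.4 = 14000 W
Therefore the hydraulic power P = 14000 W.


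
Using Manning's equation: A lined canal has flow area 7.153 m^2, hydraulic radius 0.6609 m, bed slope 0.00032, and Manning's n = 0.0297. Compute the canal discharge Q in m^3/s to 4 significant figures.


Approach: apply Manning's equation, Q = (1/n)*A*R^(2/3)*S^(1/2).
Q = (1/0.0297) * 7.153 * 0.6609^(2/3) * 0.00032^(1/2) = 3.269 m^3/s
Therefore the canal discharge Q = 3.269 m^3/s.


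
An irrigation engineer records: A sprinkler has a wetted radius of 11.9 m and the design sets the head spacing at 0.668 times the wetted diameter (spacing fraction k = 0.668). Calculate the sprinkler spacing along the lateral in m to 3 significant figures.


Approach: apply the sprinkler spacing rule (spacing as a fraction of wetted diameter), S = k*(2*R).
S = 0.668 * (2 * 11.9) = 15.9 m
Therefore the sprinkler spacing along the lateral = 15.9 m.


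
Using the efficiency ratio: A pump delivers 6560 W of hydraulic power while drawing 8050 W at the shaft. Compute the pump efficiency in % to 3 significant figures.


Approach: apply the efficiency ratio, eta = (P_out/P_in)*100.
eta = (6560 / 8050) * 100 = 81.5 %
Therefore the pump efficiency = 81.5 %.


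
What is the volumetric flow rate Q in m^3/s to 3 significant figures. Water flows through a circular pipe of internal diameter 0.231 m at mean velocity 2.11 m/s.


Approach: apply the continuity equation for pipe flow, Q = A * v with A = pi*(D/2)^2.
A = pi*(0.231/2)^2 = 0.041910 m^2
Q = 0.041910 * 2.11 = 0.0884 m^3/s
Therefore the volumetric flow rate Q = 0.0884 m^3/s.


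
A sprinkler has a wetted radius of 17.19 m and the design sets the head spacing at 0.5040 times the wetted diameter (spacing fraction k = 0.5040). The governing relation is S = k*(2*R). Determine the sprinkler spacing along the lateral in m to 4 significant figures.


S = 0.5040 * (2 * 17.19) = 17.33 m
Therefore the sprinkler spacing along the lateral = 17.33 m.


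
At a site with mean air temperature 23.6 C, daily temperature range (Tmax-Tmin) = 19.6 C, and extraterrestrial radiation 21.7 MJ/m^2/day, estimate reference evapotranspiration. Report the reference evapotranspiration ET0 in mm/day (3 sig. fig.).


Approach: apply the Hargreaves-Samani method, ET0 = 0.0023*(Tmean+17.8)*sqrt(Tmax-Tmin)*0.408*Ra.
ET0 = 0.0023*(23.6+17.8)*sqrt(19.6)*0.408*21.7 = 3.73 mm/day
Therefore the reference evapotranspiration ET0 = 3.73 mm/day.


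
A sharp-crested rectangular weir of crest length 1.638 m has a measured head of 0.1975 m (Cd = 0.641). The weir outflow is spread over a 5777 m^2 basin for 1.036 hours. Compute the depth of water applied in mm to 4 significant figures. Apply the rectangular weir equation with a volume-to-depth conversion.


Approach: apply the rectangular weir equation with a volume-to-depth conversion, Q = (2/3)*Cd*L*sqrt(2g)*H^1.5; d = Q*t/A * 1000.
Step 1 — weir discharge:
  Q = (2/3)*0.641*1.638*sqrt(2*9.81)*0.1975^1.5 = 0.272133 m^3/s
Step 2 — volume: V = 0.272133 * 1.036*3600 = 1014.95 m^3
Step 3 — depth: d = V/A * 1000 = 1014.95/5777 * 1000 = 175.7 mm
Therefore the depth of water applied = 175.7 mm.


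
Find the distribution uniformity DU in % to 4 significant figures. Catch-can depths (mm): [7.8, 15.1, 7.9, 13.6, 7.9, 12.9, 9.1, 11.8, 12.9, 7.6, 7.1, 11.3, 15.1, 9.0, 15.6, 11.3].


Approach: apply the low-quarter distribution uniformity, DU = (mean of lowest quarter of readings / overall mean)*100.
sorted lowest 4 of 16: [7.1, 7.6, 7.8, 7.9] -> mean = 7.60000 mm
overall mean = 11.0000 mm
DU = (7.60000/11.0000)*100 = 69.09 %
Therefore the distribution uniformity DU = 69.09 %.


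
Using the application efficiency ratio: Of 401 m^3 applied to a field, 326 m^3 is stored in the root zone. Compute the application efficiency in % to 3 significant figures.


Approach: apply the application efficiency ratio, Ea = (stored/applied)*100.
Ea = (326/401)*100 = 81.3 %
Therefore the application efficiency = 81.3 %.


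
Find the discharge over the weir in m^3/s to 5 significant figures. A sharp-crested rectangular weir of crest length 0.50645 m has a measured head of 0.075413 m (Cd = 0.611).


Approach: apply the rectangular weir equation, Q = (2/3)*Cd*L*sqrt(2g)*H^1.5.
Q = (2/3)*0.611*0.50645*sqrt(2*9.81)*0.075413^1.5 = 0.018924 m^3/s
Therefore the discharge over the weir = 0.018924 m^3/s.


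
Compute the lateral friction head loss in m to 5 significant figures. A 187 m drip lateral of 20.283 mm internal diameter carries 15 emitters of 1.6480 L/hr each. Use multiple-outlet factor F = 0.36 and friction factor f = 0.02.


Approach: apply Darcy-Weisbach with the multiple-outlet F-factor, Q = n*q/(3600*1000) m^3/s; v = Q/A; hf = F*f*(L/D)*(v^2/(2g)).
Q = 15*1.6480/(3600*1000) = 6.866667e-06 m^3/s
A = pi*(20.283e-3/2)^2 = 3.231129e-04 m^2, so v = Q/A = 0.02125160 m/s
hf = 0.36*0.02*(187/0.020283)*(0.02125160^2/(2*9.81)) = 0.0015280 m
Therefore the lateral friction head loss = 0.0015280 m.


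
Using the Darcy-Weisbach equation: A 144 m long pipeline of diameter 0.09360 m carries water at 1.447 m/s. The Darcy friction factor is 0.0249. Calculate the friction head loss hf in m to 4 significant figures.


Approach: apply the Darcy-Weisbach equation, hf = f*(L/D)*(v^2/(2g)).
hf = 0.0249 * (144/0.09360) * (1.447^2 / (2*9.81))
hf = 4.088 m
Therefore the friction head loss hf = 4.088 m.


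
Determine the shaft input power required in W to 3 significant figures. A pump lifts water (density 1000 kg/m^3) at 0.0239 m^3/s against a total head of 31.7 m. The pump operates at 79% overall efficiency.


Approach: apply hydraulic power then efficiency conversion, P = rho*g*Q*H; P_in = P/eta.
Step 1 — hydraulic power (P = rho*g*Q*H):
  P = 1000 * 9.81 * 0.0239 * 31.7 = 7432.4 W
Step 2 — input power: P_in = P/eta = 7432.4 / 0.79 = 9410 W
Therefore the shaft input power required = 9410 W.


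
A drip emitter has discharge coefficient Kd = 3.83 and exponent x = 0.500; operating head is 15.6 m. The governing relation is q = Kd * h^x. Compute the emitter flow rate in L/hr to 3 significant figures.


q = 3.83 * 15.6^0.500 = 15.1 L/hr
Therefore the emitter flow rate = 15.1 L/hr.


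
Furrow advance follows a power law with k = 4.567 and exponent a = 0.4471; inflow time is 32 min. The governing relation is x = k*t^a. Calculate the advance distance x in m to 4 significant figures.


x = 4.567 * 32^0.4471 = 21.51 m
Therefore the advance distance x = 21.51 m.


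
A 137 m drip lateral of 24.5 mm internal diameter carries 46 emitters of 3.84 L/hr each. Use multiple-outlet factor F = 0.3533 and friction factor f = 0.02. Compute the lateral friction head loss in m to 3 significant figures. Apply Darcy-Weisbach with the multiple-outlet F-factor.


Approach: apply Darcy-Weisbach with the multiple-outlet F-factor, Q = n*q/(3600*1000) m^3/s; v = Q/A; hf = F*f*(L/D)*(v^2/(2g)).
Q = 46*3.84/(3600*1000) = 4.9067e-05 m^3/s
A = pi*(24.5e-3/2)^2 = 4.7144e-04 m^2, so v = Q/A = 0.10408 m/s
hf = 0.3533*0.02*(137/0.0245)*(0.10408^2/(2*9.81)) = 0.0218 m
Therefore the lateral friction head loss = 0.0218 m.


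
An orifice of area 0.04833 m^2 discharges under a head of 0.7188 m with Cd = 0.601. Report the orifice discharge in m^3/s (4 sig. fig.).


Approach: apply the orifice equation, Q = Cd*A*sqrt(2*g*h).
Q = 0.601 * 0.04833 * sqrt(2*9.81*0.7188) = 0.1091 m^3/s
Therefore the orifice discharge = 0.1091 m^3/s.


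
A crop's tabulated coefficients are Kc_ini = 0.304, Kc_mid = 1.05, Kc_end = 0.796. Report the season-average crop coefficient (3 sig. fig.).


Approach: apply a simple seasonal average, Kc_avg = (Kc_ini + Kc_mid + Kc_end)/3.
Kc_avg = (0.304 + 1.05 + 0.796)/3 = 0.717
Therefore the season-average crop coefficient = 0.717.


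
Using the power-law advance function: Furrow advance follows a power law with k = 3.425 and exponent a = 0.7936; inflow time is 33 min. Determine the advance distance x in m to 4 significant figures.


Approach: apply the power-law advance function, x = k*t^a.
x = 3.425 * 33^0.7936 = 54.92 m
Therefore the advance distance x = 54.92 m.


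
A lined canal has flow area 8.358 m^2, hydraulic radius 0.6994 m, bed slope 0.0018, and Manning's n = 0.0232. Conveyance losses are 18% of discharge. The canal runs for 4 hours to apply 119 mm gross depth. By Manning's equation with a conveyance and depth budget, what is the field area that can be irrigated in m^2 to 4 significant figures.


Approach: apply Manning's equation with a conveyance and depth budget, Q = (1/n)*A*R^(2/3)*S^(1/2); Q_field = Q*(1-loss); Area = Q_field*t/(d/1000).
Step 1 — canal discharge (Manning's equation):
  Q = (1/0.0232) * 8.358 * 0.6994^(2/3) * 0.0018^(1/2) = 12.0430 m^3/s
Step 2 — delivered flow: Q_field = 12.0430*(1 - 18/100) = 9.87525 m^3/s
Step 3 — volume delivered: V = 9.87525 * 4*3600 = 142204 m^3
Step 4 — area served: A = V / (depth/1000) = 142204 / 0.119 = 1195000 m^2
Therefore the field area that can be irrigated = 1195000 m^2.


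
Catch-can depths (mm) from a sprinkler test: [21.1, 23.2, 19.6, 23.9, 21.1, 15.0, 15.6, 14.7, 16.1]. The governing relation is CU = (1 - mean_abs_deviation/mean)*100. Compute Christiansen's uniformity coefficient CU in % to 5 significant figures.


mean = 18.92222 mm
mean |d_i - mean| = 3.175309 mm
CU = (1 - 3.175309/18.92222)*100 = 83.219 %
Therefore Christiansen's uniformity coefficient CU = 83.219 %.


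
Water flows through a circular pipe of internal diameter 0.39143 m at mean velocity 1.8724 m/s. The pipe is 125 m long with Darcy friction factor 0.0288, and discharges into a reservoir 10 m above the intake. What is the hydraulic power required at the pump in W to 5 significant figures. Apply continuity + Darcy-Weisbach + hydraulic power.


Approach: apply continuity + Darcy-Weisbach + hydraulic power, Q = A*v; hf = f*(L/D)*(v^2/(2g)); H = static + hf; P = rho*g*Q*H.
Step 1 — flow rate (continuity, Q = A*v):
  A = pi*(0.39143/2)^2 = 0.1203367 m^2
  Q = 0.1203367 * 1.8724 = 0.2253184 m^3/s
Step 2 — friction head loss (Darcy-Weisbach):
  hf = 0.0288 * (125/0.39143) * (1.8724^2 / (2*9.81))
  hf = 1.643413 m
Step 3 — total head: H = 10 + 1.643413 = 11.64341 m
Step 4 — hydraulic power (P = rho*g*Q*H):
  P = 1000 * 9.81 * 0.2253184 * 11.64341 = 25736 W
Therefore the hydraulic power required at the pump = 25736 W.


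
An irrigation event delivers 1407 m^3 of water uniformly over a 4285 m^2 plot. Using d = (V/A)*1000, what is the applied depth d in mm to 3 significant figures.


d = (1407 / 4285) * 1000 = 328 mm
Therefore the applied depth d = 328 mm.


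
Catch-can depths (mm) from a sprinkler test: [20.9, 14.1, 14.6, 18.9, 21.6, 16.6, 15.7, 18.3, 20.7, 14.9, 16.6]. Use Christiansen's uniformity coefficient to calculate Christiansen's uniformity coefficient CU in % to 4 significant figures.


Approach: apply Christiansen's uniformity coefficient, CU = (1 - mean_abs_deviation/mean)*100.
mean = 17.5364 mm
mean |d_i - mean| = 2.31240 mm
CU = (1 - 2.31240/17.5364)*100 = 86.81 %
Therefore Christiansen's uniformity coefficient CU = 86.81 %.


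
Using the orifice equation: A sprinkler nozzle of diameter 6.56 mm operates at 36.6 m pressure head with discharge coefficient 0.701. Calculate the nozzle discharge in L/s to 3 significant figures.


Approach: apply the orifice equation, Q = Cd*A*sqrt(2*g*h), A = pi*(d/2)^2.
A = pi*(6.56e-3/2)^2 = 3.3799e-05 m^2
Q = 0.701 * 3.3799e-05 * sqrt(2*9.81*36.6) * 1000 = 0.635 L/s
Therefore the nozzle discharge = 0.635 L/s.


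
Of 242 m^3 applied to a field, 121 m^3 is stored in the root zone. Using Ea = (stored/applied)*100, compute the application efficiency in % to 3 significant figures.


Ea = (121/242)*100 = 50.0 %
Therefore the application efficiency = 50.0 %.


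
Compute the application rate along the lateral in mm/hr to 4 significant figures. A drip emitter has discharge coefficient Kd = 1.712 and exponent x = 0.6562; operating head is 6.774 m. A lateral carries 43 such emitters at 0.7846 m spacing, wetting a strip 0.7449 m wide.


Approach: apply the emitter equation with a lateral mass balance, q = Kd*h^x; Q = n*q; rate = Q/(n*spacing*width).
Step 1 — single emitter flow (q = Kd*h^x):
  q = 1.712 * 6.774^0.6562 = 6.00765 L/hr
Step 2 — total lateral flow: Q = 43 * 6.00765 = 258.329 L/hr
Step 3 — wetted area: A = 43 * 0.7846 * 0.7449 = 25.1313 m^2
Step 4 — application rate: Q/A = 258.329/25.1313 = 10.28 mm/hr
Therefore the application rate along the lateral = 10.28 mm/hr.


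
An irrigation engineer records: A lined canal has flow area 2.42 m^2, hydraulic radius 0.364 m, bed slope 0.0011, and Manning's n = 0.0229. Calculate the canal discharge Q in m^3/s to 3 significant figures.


Approach: apply Manning's equation, Q = (1/n)*A*R^(2/3)*S^(1/2).
Q = (1/0.0229) * 2.42 * 0.364^(2/3) * 0.0011^(1/2) = 1.79 m^3/s
Therefore the canal discharge Q = 1.79 m^3/s.


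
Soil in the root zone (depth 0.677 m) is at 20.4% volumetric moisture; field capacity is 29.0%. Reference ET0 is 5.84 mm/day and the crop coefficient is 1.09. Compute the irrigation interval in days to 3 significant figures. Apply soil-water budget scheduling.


Approach: apply soil-water budget scheduling, SMD = (FC-theta)/100*depth*1000; ETc = ET0*Kc; interval = SMD/ETc.
Step 1 — soil moisture deficit:
  SMD = (29.0 - 20.4)/100 * 0.677 * 1000 = 58.222 mm
Step 2 — daily crop ET (ETc = ET0*Kc):
  ETc = 5.84 * 1.09 = 6.3656 mm/day
Step 3 — irrigation interval (SMD/ETc):
  interval = 58.222 / 6.3656 = 9.15 days
Therefore the irrigation interval = 9.15 days.


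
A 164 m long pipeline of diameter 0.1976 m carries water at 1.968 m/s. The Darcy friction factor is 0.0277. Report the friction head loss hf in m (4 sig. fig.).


Approach: apply the Darcy-Weisbach equation, hf = f*(L/D)*(v^2/(2g)).
hf = 0.0277 * (164/0.1976) * (1.968^2 / (2*9.81))
hf = 4.538 m
Therefore the friction head loss hf = 4.538 m.


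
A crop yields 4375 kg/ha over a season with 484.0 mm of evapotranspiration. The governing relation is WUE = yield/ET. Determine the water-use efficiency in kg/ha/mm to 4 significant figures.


WUE = 4375 / 484.0 = 9.039 kg/ha/mm
Therefore the water-use efficiency = 9.039 kg/ha/mm.


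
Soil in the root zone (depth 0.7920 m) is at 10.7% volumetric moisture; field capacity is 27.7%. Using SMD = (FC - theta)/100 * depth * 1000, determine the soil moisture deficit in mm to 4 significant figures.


SMD = (27.7 - 10.7)/100 * 0.7920 * 1000 = 134.6 mm
Therefore the soil moisture deficit = 134.6 mm.


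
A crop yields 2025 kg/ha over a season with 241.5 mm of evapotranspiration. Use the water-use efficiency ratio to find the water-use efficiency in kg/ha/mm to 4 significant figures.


Approach: apply the water-use efficiency ratio, WUE = yield/ET.
WUE = 2025 / 241.5 = 8.385 kg/ha/mm
Therefore the water-use efficiency = 8.385 kg/ha/mm.


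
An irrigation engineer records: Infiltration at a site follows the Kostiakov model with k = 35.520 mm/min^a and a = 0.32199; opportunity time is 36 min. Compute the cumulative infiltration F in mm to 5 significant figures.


Approach: apply the Kostiakov infiltration equation, F = k*t^a.
F = 35.520 * 36^0.32199 = 112.61 mm
Therefore the cumulative infiltration F = 112.61 mm.


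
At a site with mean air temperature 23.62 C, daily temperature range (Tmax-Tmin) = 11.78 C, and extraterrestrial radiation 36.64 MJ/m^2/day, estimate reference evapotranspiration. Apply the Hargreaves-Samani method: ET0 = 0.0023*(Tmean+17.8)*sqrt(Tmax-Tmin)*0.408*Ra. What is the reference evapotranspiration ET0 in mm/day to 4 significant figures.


ET0 = 0.0023*(23.62+17.8)*sqrt(11.78)*0.408*36.64 = 4.888 mm/day
Therefore the reference evapotranspiration ET0 = 4.888 mm/day.
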